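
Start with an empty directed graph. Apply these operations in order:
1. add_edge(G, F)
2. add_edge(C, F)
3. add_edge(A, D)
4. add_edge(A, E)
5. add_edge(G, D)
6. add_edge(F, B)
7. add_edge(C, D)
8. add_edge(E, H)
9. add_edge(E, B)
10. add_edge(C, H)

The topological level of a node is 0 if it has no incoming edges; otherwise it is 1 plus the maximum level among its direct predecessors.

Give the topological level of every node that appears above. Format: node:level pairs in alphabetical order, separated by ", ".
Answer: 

Op 1: add_edge(G, F). Edges now: 1
Op 2: add_edge(C, F). Edges now: 2
Op 3: add_edge(A, D). Edges now: 3
Op 4: add_edge(A, E). Edges now: 4
Op 5: add_edge(G, D). Edges now: 5
Op 6: add_edge(F, B). Edges now: 6
Op 7: add_edge(C, D). Edges now: 7
Op 8: add_edge(E, H). Edges now: 8
Op 9: add_edge(E, B). Edges now: 9
Op 10: add_edge(C, H). Edges now: 10
Compute levels (Kahn BFS):
  sources (in-degree 0): A, C, G
  process A: level=0
    A->D: in-degree(D)=2, level(D)>=1
    A->E: in-degree(E)=0, level(E)=1, enqueue
  process C: level=0
    C->D: in-degree(D)=1, level(D)>=1
    C->F: in-degree(F)=1, level(F)>=1
    C->H: in-degree(H)=1, level(H)>=1
  process G: level=0
    G->D: in-degree(D)=0, level(D)=1, enqueue
    G->F: in-degree(F)=0, level(F)=1, enqueue
  process E: level=1
    E->B: in-degree(B)=1, level(B)>=2
    E->H: in-degree(H)=0, level(H)=2, enqueue
  process D: level=1
  process F: level=1
    F->B: in-degree(B)=0, level(B)=2, enqueue
  process H: level=2
  process B: level=2
All levels: A:0, B:2, C:0, D:1, E:1, F:1, G:0, H:2

Answer: A:0, B:2, C:0, D:1, E:1, F:1, G:0, H:2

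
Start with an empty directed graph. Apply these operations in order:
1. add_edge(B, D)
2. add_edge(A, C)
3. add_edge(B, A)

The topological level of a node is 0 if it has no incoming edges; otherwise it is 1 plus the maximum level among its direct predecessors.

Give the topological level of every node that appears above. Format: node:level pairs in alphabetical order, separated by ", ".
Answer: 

Answer: A:1, B:0, C:2, D:1

Derivation:
Op 1: add_edge(B, D). Edges now: 1
Op 2: add_edge(A, C). Edges now: 2
Op 3: add_edge(B, A). Edges now: 3
Compute levels (Kahn BFS):
  sources (in-degree 0): B
  process B: level=0
    B->A: in-degree(A)=0, level(A)=1, enqueue
    B->D: in-degree(D)=0, level(D)=1, enqueue
  process A: level=1
    A->C: in-degree(C)=0, level(C)=2, enqueue
  process D: level=1
  process C: level=2
All levels: A:1, B:0, C:2, D:1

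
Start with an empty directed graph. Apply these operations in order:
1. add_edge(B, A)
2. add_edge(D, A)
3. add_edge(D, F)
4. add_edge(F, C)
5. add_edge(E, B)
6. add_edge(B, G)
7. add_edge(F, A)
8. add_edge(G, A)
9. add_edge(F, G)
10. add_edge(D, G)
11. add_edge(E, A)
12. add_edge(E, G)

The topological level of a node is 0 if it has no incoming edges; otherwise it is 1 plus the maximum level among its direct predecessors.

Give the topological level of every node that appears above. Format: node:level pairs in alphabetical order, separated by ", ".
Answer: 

Answer: A:3, B:1, C:2, D:0, E:0, F:1, G:2

Derivation:
Op 1: add_edge(B, A). Edges now: 1
Op 2: add_edge(D, A). Edges now: 2
Op 3: add_edge(D, F). Edges now: 3
Op 4: add_edge(F, C). Edges now: 4
Op 5: add_edge(E, B). Edges now: 5
Op 6: add_edge(B, G). Edges now: 6
Op 7: add_edge(F, A). Edges now: 7
Op 8: add_edge(G, A). Edges now: 8
Op 9: add_edge(F, G). Edges now: 9
Op 10: add_edge(D, G). Edges now: 10
Op 11: add_edge(E, A). Edges now: 11
Op 12: add_edge(E, G). Edges now: 12
Compute levels (Kahn BFS):
  sources (in-degree 0): D, E
  process D: level=0
    D->A: in-degree(A)=4, level(A)>=1
    D->F: in-degree(F)=0, level(F)=1, enqueue
    D->G: in-degree(G)=3, level(G)>=1
  process E: level=0
    E->A: in-degree(A)=3, level(A)>=1
    E->B: in-degree(B)=0, level(B)=1, enqueue
    E->G: in-degree(G)=2, level(G)>=1
  process F: level=1
    F->A: in-degree(A)=2, level(A)>=2
    F->C: in-degree(C)=0, level(C)=2, enqueue
    F->G: in-degree(G)=1, level(G)>=2
  process B: level=1
    B->A: in-degree(A)=1, level(A)>=2
    B->G: in-degree(G)=0, level(G)=2, enqueue
  process C: level=2
  process G: level=2
    G->A: in-degree(A)=0, level(A)=3, enqueue
  process A: level=3
All levels: A:3, B:1, C:2, D:0, E:0, F:1, G:2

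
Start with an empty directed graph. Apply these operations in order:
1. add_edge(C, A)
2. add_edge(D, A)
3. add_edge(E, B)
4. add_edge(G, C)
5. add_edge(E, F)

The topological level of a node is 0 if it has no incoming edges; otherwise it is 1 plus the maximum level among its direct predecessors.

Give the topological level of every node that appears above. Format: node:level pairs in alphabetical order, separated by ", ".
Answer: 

Answer: A:2, B:1, C:1, D:0, E:0, F:1, G:0

Derivation:
Op 1: add_edge(C, A). Edges now: 1
Op 2: add_edge(D, A). Edges now: 2
Op 3: add_edge(E, B). Edges now: 3
Op 4: add_edge(G, C). Edges now: 4
Op 5: add_edge(E, F). Edges now: 5
Compute levels (Kahn BFS):
  sources (in-degree 0): D, E, G
  process D: level=0
    D->A: in-degree(A)=1, level(A)>=1
  process E: level=0
    E->B: in-degree(B)=0, level(B)=1, enqueue
    E->F: in-degree(F)=0, level(F)=1, enqueue
  process G: level=0
    G->C: in-degree(C)=0, level(C)=1, enqueue
  process B: level=1
  process F: level=1
  process C: level=1
    C->A: in-degree(A)=0, level(A)=2, enqueue
  process A: level=2
All levels: A:2, B:1, C:1, D:0, E:0, F:1, G:0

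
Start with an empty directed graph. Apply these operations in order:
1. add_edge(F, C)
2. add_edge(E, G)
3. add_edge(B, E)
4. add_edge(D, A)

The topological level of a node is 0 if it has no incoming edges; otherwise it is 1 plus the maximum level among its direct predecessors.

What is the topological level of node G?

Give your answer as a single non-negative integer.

Answer: 2

Derivation:
Op 1: add_edge(F, C). Edges now: 1
Op 2: add_edge(E, G). Edges now: 2
Op 3: add_edge(B, E). Edges now: 3
Op 4: add_edge(D, A). Edges now: 4
Compute levels (Kahn BFS):
  sources (in-degree 0): B, D, F
  process B: level=0
    B->E: in-degree(E)=0, level(E)=1, enqueue
  process D: level=0
    D->A: in-degree(A)=0, level(A)=1, enqueue
  process F: level=0
    F->C: in-degree(C)=0, level(C)=1, enqueue
  process E: level=1
    E->G: in-degree(G)=0, level(G)=2, enqueue
  process A: level=1
  process C: level=1
  process G: level=2
All levels: A:1, B:0, C:1, D:0, E:1, F:0, G:2
level(G) = 2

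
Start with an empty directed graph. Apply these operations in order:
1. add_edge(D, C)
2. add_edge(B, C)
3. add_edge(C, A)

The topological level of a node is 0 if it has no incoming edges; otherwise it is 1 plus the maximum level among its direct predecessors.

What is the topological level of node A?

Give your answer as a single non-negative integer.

Op 1: add_edge(D, C). Edges now: 1
Op 2: add_edge(B, C). Edges now: 2
Op 3: add_edge(C, A). Edges now: 3
Compute levels (Kahn BFS):
  sources (in-degree 0): B, D
  process B: level=0
    B->C: in-degree(C)=1, level(C)>=1
  process D: level=0
    D->C: in-degree(C)=0, level(C)=1, enqueue
  process C: level=1
    C->A: in-degree(A)=0, level(A)=2, enqueue
  process A: level=2
All levels: A:2, B:0, C:1, D:0
level(A) = 2

Answer: 2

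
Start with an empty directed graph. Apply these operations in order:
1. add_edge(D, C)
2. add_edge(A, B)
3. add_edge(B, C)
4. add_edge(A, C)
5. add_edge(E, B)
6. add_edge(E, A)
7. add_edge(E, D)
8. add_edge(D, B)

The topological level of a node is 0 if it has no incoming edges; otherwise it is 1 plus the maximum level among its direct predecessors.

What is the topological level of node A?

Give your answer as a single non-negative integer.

Answer: 1

Derivation:
Op 1: add_edge(D, C). Edges now: 1
Op 2: add_edge(A, B). Edges now: 2
Op 3: add_edge(B, C). Edges now: 3
Op 4: add_edge(A, C). Edges now: 4
Op 5: add_edge(E, B). Edges now: 5
Op 6: add_edge(E, A). Edges now: 6
Op 7: add_edge(E, D). Edges now: 7
Op 8: add_edge(D, B). Edges now: 8
Compute levels (Kahn BFS):
  sources (in-degree 0): E
  process E: level=0
    E->A: in-degree(A)=0, level(A)=1, enqueue
    E->B: in-degree(B)=2, level(B)>=1
    E->D: in-degree(D)=0, level(D)=1, enqueue
  process A: level=1
    A->B: in-degree(B)=1, level(B)>=2
    A->C: in-degree(C)=2, level(C)>=2
  process D: level=1
    D->B: in-degree(B)=0, level(B)=2, enqueue
    D->C: in-degree(C)=1, level(C)>=2
  process B: level=2
    B->C: in-degree(C)=0, level(C)=3, enqueue
  process C: level=3
All levels: A:1, B:2, C:3, D:1, E:0
level(A) = 1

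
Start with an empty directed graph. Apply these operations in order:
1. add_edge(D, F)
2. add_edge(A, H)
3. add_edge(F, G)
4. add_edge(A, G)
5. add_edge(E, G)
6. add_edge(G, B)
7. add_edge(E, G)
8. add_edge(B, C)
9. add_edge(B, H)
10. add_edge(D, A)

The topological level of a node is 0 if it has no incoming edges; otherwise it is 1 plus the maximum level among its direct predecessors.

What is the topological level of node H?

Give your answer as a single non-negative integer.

Answer: 4

Derivation:
Op 1: add_edge(D, F). Edges now: 1
Op 2: add_edge(A, H). Edges now: 2
Op 3: add_edge(F, G). Edges now: 3
Op 4: add_edge(A, G). Edges now: 4
Op 5: add_edge(E, G). Edges now: 5
Op 6: add_edge(G, B). Edges now: 6
Op 7: add_edge(E, G) (duplicate, no change). Edges now: 6
Op 8: add_edge(B, C). Edges now: 7
Op 9: add_edge(B, H). Edges now: 8
Op 10: add_edge(D, A). Edges now: 9
Compute levels (Kahn BFS):
  sources (in-degree 0): D, E
  process D: level=0
    D->A: in-degree(A)=0, level(A)=1, enqueue
    D->F: in-degree(F)=0, level(F)=1, enqueue
  process E: level=0
    E->G: in-degree(G)=2, level(G)>=1
  process A: level=1
    A->G: in-degree(G)=1, level(G)>=2
    A->H: in-degree(H)=1, level(H)>=2
  process F: level=1
    F->G: in-degree(G)=0, level(G)=2, enqueue
  process G: level=2
    G->B: in-degree(B)=0, level(B)=3, enqueue
  process B: level=3
    B->C: in-degree(C)=0, level(C)=4, enqueue
    B->H: in-degree(H)=0, level(H)=4, enqueue
  process C: level=4
  process H: level=4
All levels: A:1, B:3, C:4, D:0, E:0, F:1, G:2, H:4
level(H) = 4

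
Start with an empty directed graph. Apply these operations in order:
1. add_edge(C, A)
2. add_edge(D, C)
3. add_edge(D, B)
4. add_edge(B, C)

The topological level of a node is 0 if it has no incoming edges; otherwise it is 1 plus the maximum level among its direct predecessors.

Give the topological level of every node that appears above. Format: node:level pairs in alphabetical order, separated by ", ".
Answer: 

Op 1: add_edge(C, A). Edges now: 1
Op 2: add_edge(D, C). Edges now: 2
Op 3: add_edge(D, B). Edges now: 3
Op 4: add_edge(B, C). Edges now: 4
Compute levels (Kahn BFS):
  sources (in-degree 0): D
  process D: level=0
    D->B: in-degree(B)=0, level(B)=1, enqueue
    D->C: in-degree(C)=1, level(C)>=1
  process B: level=1
    B->C: in-degree(C)=0, level(C)=2, enqueue
  process C: level=2
    C->A: in-degree(A)=0, level(A)=3, enqueue
  process A: level=3
All levels: A:3, B:1, C:2, D:0

Answer: A:3, B:1, C:2, D:0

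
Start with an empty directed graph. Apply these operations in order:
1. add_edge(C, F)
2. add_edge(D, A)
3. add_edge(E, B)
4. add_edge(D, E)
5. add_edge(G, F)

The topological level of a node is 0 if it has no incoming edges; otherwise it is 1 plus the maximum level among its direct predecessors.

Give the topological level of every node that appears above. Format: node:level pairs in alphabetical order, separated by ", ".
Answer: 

Op 1: add_edge(C, F). Edges now: 1
Op 2: add_edge(D, A). Edges now: 2
Op 3: add_edge(E, B). Edges now: 3
Op 4: add_edge(D, E). Edges now: 4
Op 5: add_edge(G, F). Edges now: 5
Compute levels (Kahn BFS):
  sources (in-degree 0): C, D, G
  process C: level=0
    C->F: in-degree(F)=1, level(F)>=1
  process D: level=0
    D->A: in-degree(A)=0, level(A)=1, enqueue
    D->E: in-degree(E)=0, level(E)=1, enqueue
  process G: level=0
    G->F: in-degree(F)=0, level(F)=1, enqueue
  process A: level=1
  process E: level=1
    E->B: in-degree(B)=0, level(B)=2, enqueue
  process F: level=1
  process B: level=2
All levels: A:1, B:2, C:0, D:0, E:1, F:1, G:0

Answer: A:1, B:2, C:0, D:0, E:1, F:1, G:0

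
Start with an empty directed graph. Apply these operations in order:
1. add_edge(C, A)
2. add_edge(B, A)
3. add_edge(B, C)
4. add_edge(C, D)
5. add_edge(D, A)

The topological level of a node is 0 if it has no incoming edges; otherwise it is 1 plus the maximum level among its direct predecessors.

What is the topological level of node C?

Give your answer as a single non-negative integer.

Answer: 1

Derivation:
Op 1: add_edge(C, A). Edges now: 1
Op 2: add_edge(B, A). Edges now: 2
Op 3: add_edge(B, C). Edges now: 3
Op 4: add_edge(C, D). Edges now: 4
Op 5: add_edge(D, A). Edges now: 5
Compute levels (Kahn BFS):
  sources (in-degree 0): B
  process B: level=0
    B->A: in-degree(A)=2, level(A)>=1
    B->C: in-degree(C)=0, level(C)=1, enqueue
  process C: level=1
    C->A: in-degree(A)=1, level(A)>=2
    C->D: in-degree(D)=0, level(D)=2, enqueue
  process D: level=2
    D->A: in-degree(A)=0, level(A)=3, enqueue
  process A: level=3
All levels: A:3, B:0, C:1, D:2
level(C) = 1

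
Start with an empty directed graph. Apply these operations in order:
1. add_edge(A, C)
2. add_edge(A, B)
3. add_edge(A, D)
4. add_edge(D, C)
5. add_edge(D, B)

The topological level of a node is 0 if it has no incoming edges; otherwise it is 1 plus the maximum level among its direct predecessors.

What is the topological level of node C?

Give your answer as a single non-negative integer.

Answer: 2

Derivation:
Op 1: add_edge(A, C). Edges now: 1
Op 2: add_edge(A, B). Edges now: 2
Op 3: add_edge(A, D). Edges now: 3
Op 4: add_edge(D, C). Edges now: 4
Op 5: add_edge(D, B). Edges now: 5
Compute levels (Kahn BFS):
  sources (in-degree 0): A
  process A: level=0
    A->B: in-degree(B)=1, level(B)>=1
    A->C: in-degree(C)=1, level(C)>=1
    A->D: in-degree(D)=0, level(D)=1, enqueue
  process D: level=1
    D->B: in-degree(B)=0, level(B)=2, enqueue
    D->C: in-degree(C)=0, level(C)=2, enqueue
  process B: level=2
  process C: level=2
All levels: A:0, B:2, C:2, D:1
level(C) = 2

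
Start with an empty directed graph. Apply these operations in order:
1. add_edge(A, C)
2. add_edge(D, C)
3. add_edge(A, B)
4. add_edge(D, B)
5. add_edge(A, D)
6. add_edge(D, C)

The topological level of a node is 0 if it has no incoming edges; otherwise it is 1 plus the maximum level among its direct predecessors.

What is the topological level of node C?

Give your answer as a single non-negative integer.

Answer: 2

Derivation:
Op 1: add_edge(A, C). Edges now: 1
Op 2: add_edge(D, C). Edges now: 2
Op 3: add_edge(A, B). Edges now: 3
Op 4: add_edge(D, B). Edges now: 4
Op 5: add_edge(A, D). Edges now: 5
Op 6: add_edge(D, C) (duplicate, no change). Edges now: 5
Compute levels (Kahn BFS):
  sources (in-degree 0): A
  process A: level=0
    A->B: in-degree(B)=1, level(B)>=1
    A->C: in-degree(C)=1, level(C)>=1
    A->D: in-degree(D)=0, level(D)=1, enqueue
  process D: level=1
    D->B: in-degree(B)=0, level(B)=2, enqueue
    D->C: in-degree(C)=0, level(C)=2, enqueue
  process B: level=2
  process C: level=2
All levels: A:0, B:2, C:2, D:1
level(C) = 2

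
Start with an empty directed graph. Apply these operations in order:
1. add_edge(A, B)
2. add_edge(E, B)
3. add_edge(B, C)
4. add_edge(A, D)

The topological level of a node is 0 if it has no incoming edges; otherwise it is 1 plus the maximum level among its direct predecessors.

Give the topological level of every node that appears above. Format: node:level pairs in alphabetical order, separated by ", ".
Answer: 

Op 1: add_edge(A, B). Edges now: 1
Op 2: add_edge(E, B). Edges now: 2
Op 3: add_edge(B, C). Edges now: 3
Op 4: add_edge(A, D). Edges now: 4
Compute levels (Kahn BFS):
  sources (in-degree 0): A, E
  process A: level=0
    A->B: in-degree(B)=1, level(B)>=1
    A->D: in-degree(D)=0, level(D)=1, enqueue
  process E: level=0
    E->B: in-degree(B)=0, level(B)=1, enqueue
  process D: level=1
  process B: level=1
    B->C: in-degree(C)=0, level(C)=2, enqueue
  process C: level=2
All levels: A:0, B:1, C:2, D:1, E:0

Answer: A:0, B:1, C:2, D:1, E:0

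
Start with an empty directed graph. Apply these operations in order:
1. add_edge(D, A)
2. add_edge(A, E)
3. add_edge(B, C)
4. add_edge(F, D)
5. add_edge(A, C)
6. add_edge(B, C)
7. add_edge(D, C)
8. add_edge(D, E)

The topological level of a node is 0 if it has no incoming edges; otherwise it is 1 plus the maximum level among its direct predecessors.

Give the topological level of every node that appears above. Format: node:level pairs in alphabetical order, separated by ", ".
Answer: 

Answer: A:2, B:0, C:3, D:1, E:3, F:0

Derivation:
Op 1: add_edge(D, A). Edges now: 1
Op 2: add_edge(A, E). Edges now: 2
Op 3: add_edge(B, C). Edges now: 3
Op 4: add_edge(F, D). Edges now: 4
Op 5: add_edge(A, C). Edges now: 5
Op 6: add_edge(B, C) (duplicate, no change). Edges now: 5
Op 7: add_edge(D, C). Edges now: 6
Op 8: add_edge(D, E). Edges now: 7
Compute levels (Kahn BFS):
  sources (in-degree 0): B, F
  process B: level=0
    B->C: in-degree(C)=2, level(C)>=1
  process F: level=0
    F->D: in-degree(D)=0, level(D)=1, enqueue
  process D: level=1
    D->A: in-degree(A)=0, level(A)=2, enqueue
    D->C: in-degree(C)=1, level(C)>=2
    D->E: in-degree(E)=1, level(E)>=2
  process A: level=2
    A->C: in-degree(C)=0, level(C)=3, enqueue
    A->E: in-degree(E)=0, level(E)=3, enqueue
  process C: level=3
  process E: level=3
All levels: A:2, B:0, C:3, D:1, E:3, F:0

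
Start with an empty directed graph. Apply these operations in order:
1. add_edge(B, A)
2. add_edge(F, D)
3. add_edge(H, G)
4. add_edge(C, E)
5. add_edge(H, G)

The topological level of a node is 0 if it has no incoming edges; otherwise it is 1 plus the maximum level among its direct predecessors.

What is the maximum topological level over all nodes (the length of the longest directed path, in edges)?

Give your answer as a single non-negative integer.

Answer: 1

Derivation:
Op 1: add_edge(B, A). Edges now: 1
Op 2: add_edge(F, D). Edges now: 2
Op 3: add_edge(H, G). Edges now: 3
Op 4: add_edge(C, E). Edges now: 4
Op 5: add_edge(H, G) (duplicate, no change). Edges now: 4
Compute levels (Kahn BFS):
  sources (in-degree 0): B, C, F, H
  process B: level=0
    B->A: in-degree(A)=0, level(A)=1, enqueue
  process C: level=0
    C->E: in-degree(E)=0, level(E)=1, enqueue
  process F: level=0
    F->D: in-degree(D)=0, level(D)=1, enqueue
  process H: level=0
    H->G: in-degree(G)=0, level(G)=1, enqueue
  process A: level=1
  process E: level=1
  process D: level=1
  process G: level=1
All levels: A:1, B:0, C:0, D:1, E:1, F:0, G:1, H:0
max level = 1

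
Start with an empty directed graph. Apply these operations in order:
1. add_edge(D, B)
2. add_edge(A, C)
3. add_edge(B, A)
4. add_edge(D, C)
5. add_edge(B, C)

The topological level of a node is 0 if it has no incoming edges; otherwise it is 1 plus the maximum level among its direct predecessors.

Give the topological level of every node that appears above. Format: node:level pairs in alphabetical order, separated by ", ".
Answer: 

Op 1: add_edge(D, B). Edges now: 1
Op 2: add_edge(A, C). Edges now: 2
Op 3: add_edge(B, A). Edges now: 3
Op 4: add_edge(D, C). Edges now: 4
Op 5: add_edge(B, C). Edges now: 5
Compute levels (Kahn BFS):
  sources (in-degree 0): D
  process D: level=0
    D->B: in-degree(B)=0, level(B)=1, enqueue
    D->C: in-degree(C)=2, level(C)>=1
  process B: level=1
    B->A: in-degree(A)=0, level(A)=2, enqueue
    B->C: in-degree(C)=1, level(C)>=2
  process A: level=2
    A->C: in-degree(C)=0, level(C)=3, enqueue
  process C: level=3
All levels: A:2, B:1, C:3, D:0

Answer: A:2, B:1, C:3, D:0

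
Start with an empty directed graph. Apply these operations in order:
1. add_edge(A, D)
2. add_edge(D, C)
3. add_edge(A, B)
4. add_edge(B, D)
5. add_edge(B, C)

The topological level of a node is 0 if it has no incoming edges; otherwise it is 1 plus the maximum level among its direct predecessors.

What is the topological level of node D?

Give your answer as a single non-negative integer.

Answer: 2

Derivation:
Op 1: add_edge(A, D). Edges now: 1
Op 2: add_edge(D, C). Edges now: 2
Op 3: add_edge(A, B). Edges now: 3
Op 4: add_edge(B, D). Edges now: 4
Op 5: add_edge(B, C). Edges now: 5
Compute levels (Kahn BFS):
  sources (in-degree 0): A
  process A: level=0
    A->B: in-degree(B)=0, level(B)=1, enqueue
    A->D: in-degree(D)=1, level(D)>=1
  process B: level=1
    B->C: in-degree(C)=1, level(C)>=2
    B->D: in-degree(D)=0, level(D)=2, enqueue
  process D: level=2
    D->C: in-degree(C)=0, level(C)=3, enqueue
  process C: level=3
All levels: A:0, B:1, C:3, D:2
level(D) = 2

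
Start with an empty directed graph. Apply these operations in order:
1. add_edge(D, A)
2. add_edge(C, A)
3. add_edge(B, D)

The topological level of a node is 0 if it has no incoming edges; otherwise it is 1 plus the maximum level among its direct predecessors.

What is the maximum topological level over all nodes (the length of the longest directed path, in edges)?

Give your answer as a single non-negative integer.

Answer: 2

Derivation:
Op 1: add_edge(D, A). Edges now: 1
Op 2: add_edge(C, A). Edges now: 2
Op 3: add_edge(B, D). Edges now: 3
Compute levels (Kahn BFS):
  sources (in-degree 0): B, C
  process B: level=0
    B->D: in-degree(D)=0, level(D)=1, enqueue
  process C: level=0
    C->A: in-degree(A)=1, level(A)>=1
  process D: level=1
    D->A: in-degree(A)=0, level(A)=2, enqueue
  process A: level=2
All levels: A:2, B:0, C:0, D:1
max level = 2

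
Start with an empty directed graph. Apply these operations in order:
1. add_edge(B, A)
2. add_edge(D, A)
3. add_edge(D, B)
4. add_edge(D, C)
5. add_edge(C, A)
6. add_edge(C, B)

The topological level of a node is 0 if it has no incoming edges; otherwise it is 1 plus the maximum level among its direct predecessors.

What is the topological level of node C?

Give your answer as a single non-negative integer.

Op 1: add_edge(B, A). Edges now: 1
Op 2: add_edge(D, A). Edges now: 2
Op 3: add_edge(D, B). Edges now: 3
Op 4: add_edge(D, C). Edges now: 4
Op 5: add_edge(C, A). Edges now: 5
Op 6: add_edge(C, B). Edges now: 6
Compute levels (Kahn BFS):
  sources (in-degree 0): D
  process D: level=0
    D->A: in-degree(A)=2, level(A)>=1
    D->B: in-degree(B)=1, level(B)>=1
    D->C: in-degree(C)=0, level(C)=1, enqueue
  process C: level=1
    C->A: in-degree(A)=1, level(A)>=2
    C->B: in-degree(B)=0, level(B)=2, enqueue
  process B: level=2
    B->A: in-degree(A)=0, level(A)=3, enqueue
  process A: level=3
All levels: A:3, B:2, C:1, D:0
level(C) = 1

Answer: 1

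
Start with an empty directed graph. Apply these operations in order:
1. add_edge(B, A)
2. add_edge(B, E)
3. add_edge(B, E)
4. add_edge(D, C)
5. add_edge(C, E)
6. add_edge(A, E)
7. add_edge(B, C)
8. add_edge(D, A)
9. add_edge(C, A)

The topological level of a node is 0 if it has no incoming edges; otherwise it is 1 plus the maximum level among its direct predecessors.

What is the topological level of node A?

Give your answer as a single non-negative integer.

Answer: 2

Derivation:
Op 1: add_edge(B, A). Edges now: 1
Op 2: add_edge(B, E). Edges now: 2
Op 3: add_edge(B, E) (duplicate, no change). Edges now: 2
Op 4: add_edge(D, C). Edges now: 3
Op 5: add_edge(C, E). Edges now: 4
Op 6: add_edge(A, E). Edges now: 5
Op 7: add_edge(B, C). Edges now: 6
Op 8: add_edge(D, A). Edges now: 7
Op 9: add_edge(C, A). Edges now: 8
Compute levels (Kahn BFS):
  sources (in-degree 0): B, D
  process B: level=0
    B->A: in-degree(A)=2, level(A)>=1
    B->C: in-degree(C)=1, level(C)>=1
    B->E: in-degree(E)=2, level(E)>=1
  process D: level=0
    D->A: in-degree(A)=1, level(A)>=1
    D->C: in-degree(C)=0, level(C)=1, enqueue
  process C: level=1
    C->A: in-degree(A)=0, level(A)=2, enqueue
    C->E: in-degree(E)=1, level(E)>=2
  process A: level=2
    A->E: in-degree(E)=0, level(E)=3, enqueue
  process E: level=3
All levels: A:2, B:0, C:1, D:0, E:3
level(A) = 2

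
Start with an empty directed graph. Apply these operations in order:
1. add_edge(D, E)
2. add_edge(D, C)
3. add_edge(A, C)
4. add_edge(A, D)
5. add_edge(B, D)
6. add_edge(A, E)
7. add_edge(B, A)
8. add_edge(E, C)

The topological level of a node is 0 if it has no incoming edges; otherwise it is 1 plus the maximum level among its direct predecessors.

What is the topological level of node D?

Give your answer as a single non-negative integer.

Op 1: add_edge(D, E). Edges now: 1
Op 2: add_edge(D, C). Edges now: 2
Op 3: add_edge(A, C). Edges now: 3
Op 4: add_edge(A, D). Edges now: 4
Op 5: add_edge(B, D). Edges now: 5
Op 6: add_edge(A, E). Edges now: 6
Op 7: add_edge(B, A). Edges now: 7
Op 8: add_edge(E, C). Edges now: 8
Compute levels (Kahn BFS):
  sources (in-degree 0): B
  process B: level=0
    B->A: in-degree(A)=0, level(A)=1, enqueue
    B->D: in-degree(D)=1, level(D)>=1
  process A: level=1
    A->C: in-degree(C)=2, level(C)>=2
    A->D: in-degree(D)=0, level(D)=2, enqueue
    A->E: in-degree(E)=1, level(E)>=2
  process D: level=2
    D->C: in-degree(C)=1, level(C)>=3
    D->E: in-degree(E)=0, level(E)=3, enqueue
  process E: level=3
    E->C: in-degree(C)=0, level(C)=4, enqueue
  process C: level=4
All levels: A:1, B:0, C:4, D:2, E:3
level(D) = 2

Answer: 2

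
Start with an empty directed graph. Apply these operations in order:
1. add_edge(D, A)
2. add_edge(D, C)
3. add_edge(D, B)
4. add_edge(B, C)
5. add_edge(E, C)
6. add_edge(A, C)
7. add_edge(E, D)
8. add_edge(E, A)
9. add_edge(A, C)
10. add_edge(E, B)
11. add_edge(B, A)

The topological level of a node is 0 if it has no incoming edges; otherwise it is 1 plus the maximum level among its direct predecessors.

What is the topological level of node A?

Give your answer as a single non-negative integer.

Answer: 3

Derivation:
Op 1: add_edge(D, A). Edges now: 1
Op 2: add_edge(D, C). Edges now: 2
Op 3: add_edge(D, B). Edges now: 3
Op 4: add_edge(B, C). Edges now: 4
Op 5: add_edge(E, C). Edges now: 5
Op 6: add_edge(A, C). Edges now: 6
Op 7: add_edge(E, D). Edges now: 7
Op 8: add_edge(E, A). Edges now: 8
Op 9: add_edge(A, C) (duplicate, no change). Edges now: 8
Op 10: add_edge(E, B). Edges now: 9
Op 11: add_edge(B, A). Edges now: 10
Compute levels (Kahn BFS):
  sources (in-degree 0): E
  process E: level=0
    E->A: in-degree(A)=2, level(A)>=1
    E->B: in-degree(B)=1, level(B)>=1
    E->C: in-degree(C)=3, level(C)>=1
    E->D: in-degree(D)=0, level(D)=1, enqueue
  process D: level=1
    D->A: in-degree(A)=1, level(A)>=2
    D->B: in-degree(B)=0, level(B)=2, enqueue
    D->C: in-degree(C)=2, level(C)>=2
  process B: level=2
    B->A: in-degree(A)=0, level(A)=3, enqueue
    B->C: in-degree(C)=1, level(C)>=3
  process A: level=3
    A->C: in-degree(C)=0, level(C)=4, enqueue
  process C: level=4
All levels: A:3, B:2, C:4, D:1, E:0
level(A) = 3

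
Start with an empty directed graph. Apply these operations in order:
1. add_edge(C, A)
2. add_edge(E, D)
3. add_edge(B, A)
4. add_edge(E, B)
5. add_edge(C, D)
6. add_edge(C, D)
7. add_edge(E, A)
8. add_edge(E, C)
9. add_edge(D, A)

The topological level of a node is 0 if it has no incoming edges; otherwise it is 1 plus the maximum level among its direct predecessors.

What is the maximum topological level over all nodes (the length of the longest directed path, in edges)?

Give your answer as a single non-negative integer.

Op 1: add_edge(C, A). Edges now: 1
Op 2: add_edge(E, D). Edges now: 2
Op 3: add_edge(B, A). Edges now: 3
Op 4: add_edge(E, B). Edges now: 4
Op 5: add_edge(C, D). Edges now: 5
Op 6: add_edge(C, D) (duplicate, no change). Edges now: 5
Op 7: add_edge(E, A). Edges now: 6
Op 8: add_edge(E, C). Edges now: 7
Op 9: add_edge(D, A). Edges now: 8
Compute levels (Kahn BFS):
  sources (in-degree 0): E
  process E: level=0
    E->A: in-degree(A)=3, level(A)>=1
    E->B: in-degree(B)=0, level(B)=1, enqueue
    E->C: in-degree(C)=0, level(C)=1, enqueue
    E->D: in-degree(D)=1, level(D)>=1
  process B: level=1
    B->A: in-degree(A)=2, level(A)>=2
  process C: level=1
    C->A: in-degree(A)=1, level(A)>=2
    C->D: in-degree(D)=0, level(D)=2, enqueue
  process D: level=2
    D->A: in-degree(A)=0, level(A)=3, enqueue
  process A: level=3
All levels: A:3, B:1, C:1, D:2, E:0
max level = 3

Answer: 3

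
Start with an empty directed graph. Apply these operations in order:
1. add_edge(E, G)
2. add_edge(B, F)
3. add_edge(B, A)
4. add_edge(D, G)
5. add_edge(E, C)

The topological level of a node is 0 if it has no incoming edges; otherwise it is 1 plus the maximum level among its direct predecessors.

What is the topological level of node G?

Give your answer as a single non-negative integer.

Op 1: add_edge(E, G). Edges now: 1
Op 2: add_edge(B, F). Edges now: 2
Op 3: add_edge(B, A). Edges now: 3
Op 4: add_edge(D, G). Edges now: 4
Op 5: add_edge(E, C). Edges now: 5
Compute levels (Kahn BFS):
  sources (in-degree 0): B, D, E
  process B: level=0
    B->A: in-degree(A)=0, level(A)=1, enqueue
    B->F: in-degree(F)=0, level(F)=1, enqueue
  process D: level=0
    D->G: in-degree(G)=1, level(G)>=1
  process E: level=0
    E->C: in-degree(C)=0, level(C)=1, enqueue
    E->G: in-degree(G)=0, level(G)=1, enqueue
  process A: level=1
  process F: level=1
  process C: level=1
  process G: level=1
All levels: A:1, B:0, C:1, D:0, E:0, F:1, G:1
level(G) = 1

Answer: 1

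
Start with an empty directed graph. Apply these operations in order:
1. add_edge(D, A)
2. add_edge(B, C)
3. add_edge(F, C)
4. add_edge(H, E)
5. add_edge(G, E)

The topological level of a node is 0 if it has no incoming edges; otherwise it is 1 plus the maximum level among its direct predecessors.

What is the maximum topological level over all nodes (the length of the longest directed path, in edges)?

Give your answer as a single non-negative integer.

Op 1: add_edge(D, A). Edges now: 1
Op 2: add_edge(B, C). Edges now: 2
Op 3: add_edge(F, C). Edges now: 3
Op 4: add_edge(H, E). Edges now: 4
Op 5: add_edge(G, E). Edges now: 5
Compute levels (Kahn BFS):
  sources (in-degree 0): B, D, F, G, H
  process B: level=0
    B->C: in-degree(C)=1, level(C)>=1
  process D: level=0
    D->A: in-degree(A)=0, level(A)=1, enqueue
  process F: level=0
    F->C: in-degree(C)=0, level(C)=1, enqueue
  process G: level=0
    G->E: in-degree(E)=1, level(E)>=1
  process H: level=0
    H->E: in-degree(E)=0, level(E)=1, enqueue
  process A: level=1
  process C: level=1
  process E: level=1
All levels: A:1, B:0, C:1, D:0, E:1, F:0, G:0, H:0
max level = 1

Answer: 1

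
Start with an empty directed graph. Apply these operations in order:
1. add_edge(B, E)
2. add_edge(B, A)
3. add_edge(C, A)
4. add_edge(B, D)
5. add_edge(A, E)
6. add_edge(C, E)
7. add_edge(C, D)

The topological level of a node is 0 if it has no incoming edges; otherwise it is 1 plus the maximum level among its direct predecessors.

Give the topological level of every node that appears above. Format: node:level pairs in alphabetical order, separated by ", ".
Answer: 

Op 1: add_edge(B, E). Edges now: 1
Op 2: add_edge(B, A). Edges now: 2
Op 3: add_edge(C, A). Edges now: 3
Op 4: add_edge(B, D). Edges now: 4
Op 5: add_edge(A, E). Edges now: 5
Op 6: add_edge(C, E). Edges now: 6
Op 7: add_edge(C, D). Edges now: 7
Compute levels (Kahn BFS):
  sources (in-degree 0): B, C
  process B: level=0
    B->A: in-degree(A)=1, level(A)>=1
    B->D: in-degree(D)=1, level(D)>=1
    B->E: in-degree(E)=2, level(E)>=1
  process C: level=0
    C->A: in-degree(A)=0, level(A)=1, enqueue
    C->D: in-degree(D)=0, level(D)=1, enqueue
    C->E: in-degree(E)=1, level(E)>=1
  process A: level=1
    A->E: in-degree(E)=0, level(E)=2, enqueue
  process D: level=1
  process E: level=2
All levels: A:1, B:0, C:0, D:1, E:2

Answer: A:1, B:0, C:0, D:1, E:2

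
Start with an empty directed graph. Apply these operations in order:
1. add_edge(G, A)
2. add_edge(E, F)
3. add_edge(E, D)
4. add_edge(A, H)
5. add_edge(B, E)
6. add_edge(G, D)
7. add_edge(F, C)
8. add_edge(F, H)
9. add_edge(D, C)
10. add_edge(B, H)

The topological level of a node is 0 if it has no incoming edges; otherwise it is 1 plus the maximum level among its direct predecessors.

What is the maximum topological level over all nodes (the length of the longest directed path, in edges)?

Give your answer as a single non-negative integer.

Op 1: add_edge(G, A). Edges now: 1
Op 2: add_edge(E, F). Edges now: 2
Op 3: add_edge(E, D). Edges now: 3
Op 4: add_edge(A, H). Edges now: 4
Op 5: add_edge(B, E). Edges now: 5
Op 6: add_edge(G, D). Edges now: 6
Op 7: add_edge(F, C). Edges now: 7
Op 8: add_edge(F, H). Edges now: 8
Op 9: add_edge(D, C). Edges now: 9
Op 10: add_edge(B, H). Edges now: 10
Compute levels (Kahn BFS):
  sources (in-degree 0): B, G
  process B: level=0
    B->E: in-degree(E)=0, level(E)=1, enqueue
    B->H: in-degree(H)=2, level(H)>=1
  process G: level=0
    G->A: in-degree(A)=0, level(A)=1, enqueue
    G->D: in-degree(D)=1, level(D)>=1
  process E: level=1
    E->D: in-degree(D)=0, level(D)=2, enqueue
    E->F: in-degree(F)=0, level(F)=2, enqueue
  process A: level=1
    A->H: in-degree(H)=1, level(H)>=2
  process D: level=2
    D->C: in-degree(C)=1, level(C)>=3
  process F: level=2
    F->C: in-degree(C)=0, level(C)=3, enqueue
    F->H: in-degree(H)=0, level(H)=3, enqueue
  process C: level=3
  process H: level=3
All levels: A:1, B:0, C:3, D:2, E:1, F:2, G:0, H:3
max level = 3

Answer: 3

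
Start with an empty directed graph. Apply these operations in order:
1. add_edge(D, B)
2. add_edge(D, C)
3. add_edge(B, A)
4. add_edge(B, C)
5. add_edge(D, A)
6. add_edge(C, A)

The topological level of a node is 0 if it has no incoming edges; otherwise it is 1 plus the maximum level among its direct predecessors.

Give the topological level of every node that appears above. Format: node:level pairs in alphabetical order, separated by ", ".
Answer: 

Op 1: add_edge(D, B). Edges now: 1
Op 2: add_edge(D, C). Edges now: 2
Op 3: add_edge(B, A). Edges now: 3
Op 4: add_edge(B, C). Edges now: 4
Op 5: add_edge(D, A). Edges now: 5
Op 6: add_edge(C, A). Edges now: 6
Compute levels (Kahn BFS):
  sources (in-degree 0): D
  process D: level=0
    D->A: in-degree(A)=2, level(A)>=1
    D->B: in-degree(B)=0, level(B)=1, enqueue
    D->C: in-degree(C)=1, level(C)>=1
  process B: level=1
    B->A: in-degree(A)=1, level(A)>=2
    B->C: in-degree(C)=0, level(C)=2, enqueue
  process C: level=2
    C->A: in-degree(A)=0, level(A)=3, enqueue
  process A: level=3
All levels: A:3, B:1, C:2, D:0

Answer: A:3, B:1, C:2, D:0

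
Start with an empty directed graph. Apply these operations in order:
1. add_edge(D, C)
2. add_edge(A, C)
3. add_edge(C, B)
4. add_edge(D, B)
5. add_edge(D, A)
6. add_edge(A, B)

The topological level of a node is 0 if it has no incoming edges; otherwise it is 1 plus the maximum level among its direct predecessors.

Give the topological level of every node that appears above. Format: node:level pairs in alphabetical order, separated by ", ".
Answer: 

Op 1: add_edge(D, C). Edges now: 1
Op 2: add_edge(A, C). Edges now: 2
Op 3: add_edge(C, B). Edges now: 3
Op 4: add_edge(D, B). Edges now: 4
Op 5: add_edge(D, A). Edges now: 5
Op 6: add_edge(A, B). Edges now: 6
Compute levels (Kahn BFS):
  sources (in-degree 0): D
  process D: level=0
    D->A: in-degree(A)=0, level(A)=1, enqueue
    D->B: in-degree(B)=2, level(B)>=1
    D->C: in-degree(C)=1, level(C)>=1
  process A: level=1
    A->B: in-degree(B)=1, level(B)>=2
    A->C: in-degree(C)=0, level(C)=2, enqueue
  process C: level=2
    C->B: in-degree(B)=0, level(B)=3, enqueue
  process B: level=3
All levels: A:1, B:3, C:2, D:0

Answer: A:1, B:3, C:2, D:0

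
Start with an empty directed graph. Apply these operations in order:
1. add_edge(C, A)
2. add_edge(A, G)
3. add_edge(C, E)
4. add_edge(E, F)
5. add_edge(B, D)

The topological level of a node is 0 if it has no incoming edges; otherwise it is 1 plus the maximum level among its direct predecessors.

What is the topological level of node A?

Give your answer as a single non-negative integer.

Op 1: add_edge(C, A). Edges now: 1
Op 2: add_edge(A, G). Edges now: 2
Op 3: add_edge(C, E). Edges now: 3
Op 4: add_edge(E, F). Edges now: 4
Op 5: add_edge(B, D). Edges now: 5
Compute levels (Kahn BFS):
  sources (in-degree 0): B, C
  process B: level=0
    B->D: in-degree(D)=0, level(D)=1, enqueue
  process C: level=0
    C->A: in-degree(A)=0, level(A)=1, enqueue
    C->E: in-degree(E)=0, level(E)=1, enqueue
  process D: level=1
  process A: level=1
    A->G: in-degree(G)=0, level(G)=2, enqueue
  process E: level=1
    E->F: in-degree(F)=0, level(F)=2, enqueue
  process G: level=2
  process F: level=2
All levels: A:1, B:0, C:0, D:1, E:1, F:2, G:2
level(A) = 1

Answer: 1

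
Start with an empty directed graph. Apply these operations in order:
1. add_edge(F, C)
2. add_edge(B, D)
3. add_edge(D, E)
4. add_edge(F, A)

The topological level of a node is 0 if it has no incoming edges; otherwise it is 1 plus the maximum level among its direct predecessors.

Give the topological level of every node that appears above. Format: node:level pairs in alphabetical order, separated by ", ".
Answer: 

Op 1: add_edge(F, C). Edges now: 1
Op 2: add_edge(B, D). Edges now: 2
Op 3: add_edge(D, E). Edges now: 3
Op 4: add_edge(F, A). Edges now: 4
Compute levels (Kahn BFS):
  sources (in-degree 0): B, F
  process B: level=0
    B->D: in-degree(D)=0, level(D)=1, enqueue
  process F: level=0
    F->A: in-degree(A)=0, level(A)=1, enqueue
    F->C: in-degree(C)=0, level(C)=1, enqueue
  process D: level=1
    D->E: in-degree(E)=0, level(E)=2, enqueue
  process A: level=1
  process C: level=1
  process E: level=2
All levels: A:1, B:0, C:1, D:1, E:2, F:0

Answer: A:1, B:0, C:1, D:1, E:2, F:0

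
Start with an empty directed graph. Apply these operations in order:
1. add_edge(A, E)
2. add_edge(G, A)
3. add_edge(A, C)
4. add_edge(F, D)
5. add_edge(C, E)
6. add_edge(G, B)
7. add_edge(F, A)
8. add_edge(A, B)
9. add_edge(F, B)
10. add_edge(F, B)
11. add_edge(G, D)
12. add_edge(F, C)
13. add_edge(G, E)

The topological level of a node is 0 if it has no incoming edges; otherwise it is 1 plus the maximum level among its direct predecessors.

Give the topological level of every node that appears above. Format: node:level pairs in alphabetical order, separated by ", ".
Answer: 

Op 1: add_edge(A, E). Edges now: 1
Op 2: add_edge(G, A). Edges now: 2
Op 3: add_edge(A, C). Edges now: 3
Op 4: add_edge(F, D). Edges now: 4
Op 5: add_edge(C, E). Edges now: 5
Op 6: add_edge(G, B). Edges now: 6
Op 7: add_edge(F, A). Edges now: 7
Op 8: add_edge(A, B). Edges now: 8
Op 9: add_edge(F, B). Edges now: 9
Op 10: add_edge(F, B) (duplicate, no change). Edges now: 9
Op 11: add_edge(G, D). Edges now: 10
Op 12: add_edge(F, C). Edges now: 11
Op 13: add_edge(G, E). Edges now: 12
Compute levels (Kahn BFS):
  sources (in-degree 0): F, G
  process F: level=0
    F->A: in-degree(A)=1, level(A)>=1
    F->B: in-degree(B)=2, level(B)>=1
    F->C: in-degree(C)=1, level(C)>=1
    F->D: in-degree(D)=1, level(D)>=1
  process G: level=0
    G->A: in-degree(A)=0, level(A)=1, enqueue
    G->B: in-degree(B)=1, level(B)>=1
    G->D: in-degree(D)=0, level(D)=1, enqueue
    G->E: in-degree(E)=2, level(E)>=1
  process A: level=1
    A->B: in-degree(B)=0, level(B)=2, enqueue
    A->C: in-degree(C)=0, level(C)=2, enqueue
    A->E: in-degree(E)=1, level(E)>=2
  process D: level=1
  process B: level=2
  process C: level=2
    C->E: in-degree(E)=0, level(E)=3, enqueue
  process E: level=3
All levels: A:1, B:2, C:2, D:1, E:3, F:0, G:0

Answer: A:1, B:2, C:2, D:1, E:3, F:0, G:0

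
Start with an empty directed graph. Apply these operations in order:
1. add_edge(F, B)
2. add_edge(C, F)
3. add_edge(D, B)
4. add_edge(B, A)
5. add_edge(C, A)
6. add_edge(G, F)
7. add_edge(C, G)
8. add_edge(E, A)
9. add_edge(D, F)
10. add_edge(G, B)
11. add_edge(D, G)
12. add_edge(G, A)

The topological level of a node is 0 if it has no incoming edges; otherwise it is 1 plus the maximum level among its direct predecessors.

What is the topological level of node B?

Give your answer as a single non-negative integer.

Op 1: add_edge(F, B). Edges now: 1
Op 2: add_edge(C, F). Edges now: 2
Op 3: add_edge(D, B). Edges now: 3
Op 4: add_edge(B, A). Edges now: 4
Op 5: add_edge(C, A). Edges now: 5
Op 6: add_edge(G, F). Edges now: 6
Op 7: add_edge(C, G). Edges now: 7
Op 8: add_edge(E, A). Edges now: 8
Op 9: add_edge(D, F). Edges now: 9
Op 10: add_edge(G, B). Edges now: 10
Op 11: add_edge(D, G). Edges now: 11
Op 12: add_edge(G, A). Edges now: 12
Compute levels (Kahn BFS):
  sources (in-degree 0): C, D, E
  process C: level=0
    C->A: in-degree(A)=3, level(A)>=1
    C->F: in-degree(F)=2, level(F)>=1
    C->G: in-degree(G)=1, level(G)>=1
  process D: level=0
    D->B: in-degree(B)=2, level(B)>=1
    D->F: in-degree(F)=1, level(F)>=1
    D->G: in-degree(G)=0, level(G)=1, enqueue
  process E: level=0
    E->A: in-degree(A)=2, level(A)>=1
  process G: level=1
    G->A: in-degree(A)=1, level(A)>=2
    G->B: in-degree(B)=1, level(B)>=2
    G->F: in-degree(F)=0, level(F)=2, enqueue
  process F: level=2
    F->B: in-degree(B)=0, level(B)=3, enqueue
  process B: level=3
    B->A: in-degree(A)=0, level(A)=4, enqueue
  process A: level=4
All levels: A:4, B:3, C:0, D:0, E:0, F:2, G:1
level(B) = 3

Answer: 3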